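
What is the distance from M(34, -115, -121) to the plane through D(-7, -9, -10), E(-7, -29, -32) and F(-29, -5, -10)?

DE = (0, -20, -22) and DF = (-22, 4, 0), so a normal is n = DE × DF = (88, 484, -440).
d = |88·34 + 484·(-115) + (-440)·(-121) − (-572)| / √(7744 + 234256 + 193600) = |1144| / 660 = 26/15.

26/15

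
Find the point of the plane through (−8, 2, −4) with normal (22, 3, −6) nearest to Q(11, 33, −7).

n = (22, 3, −6), |n|² = 529, and n·Q − (-146) = 529.
t = 529/529 = 1, so the foot is Q − t·n = (11, 33, −7) − 1·(22, 3, −6) = (−11, 30, −1).

(-11, 30, -1)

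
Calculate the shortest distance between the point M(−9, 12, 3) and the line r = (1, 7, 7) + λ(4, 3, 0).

2√29

Direction vector d = (4, 3, 0).
AP = (−10, 5, −4); AP·d = -25, |AP|² = 141, |d|² = 25.
distance² = |AP|² − (AP·d)²/|d|² = 141 − 625/25 = 116, so the distance is 2√29.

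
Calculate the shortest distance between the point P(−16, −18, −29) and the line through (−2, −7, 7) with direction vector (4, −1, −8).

Direction vector d = (4, −1, −8).
AP = (−14, −11, −36), and AP × d = (52, −256, 58).
|AP × d|² = 71604 and |d|² = 81, so the distance is √(71604/81) = √884 = 2√221.

2√221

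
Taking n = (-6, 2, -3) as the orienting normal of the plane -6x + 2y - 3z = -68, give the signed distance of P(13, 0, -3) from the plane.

n·P − (-68) = -1.
|n| = 7, so the signed distance is -1/7.

-1/7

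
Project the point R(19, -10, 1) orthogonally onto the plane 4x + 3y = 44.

n = (4, 3, 0), |n|² = 25, and n·R − 44 = 2.
t = 2/25, so the foot is R − t·n = (19, -10, 1) − (2/25)·(4, 3, 0) = (467/25, -256/25, 1).

(467/25, -256/25, 1)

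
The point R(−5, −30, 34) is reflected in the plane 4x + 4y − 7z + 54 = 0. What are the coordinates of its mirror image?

With n = (4, 4, −7), the signed offset is (n·R − (-54))/|n|² = -324/81 = -4.
R' = R − 2t·n = (−5, −30, 34) − (-8)·(4, 4, −7) = (27, 2, −22).

(27, 2, -22)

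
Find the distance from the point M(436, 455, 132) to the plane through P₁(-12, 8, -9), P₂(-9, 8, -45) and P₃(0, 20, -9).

9

P₁P₂ = (3, 0, -36) and P₁P₃ = (12, 12, 0), so a normal is n = P₁P₂ × P₁P₃ = (432, -432, 36).
n = (432, -432, 36); n·P − (-8964) = 5508; |n| = 612; distance = 5508/612 = 9.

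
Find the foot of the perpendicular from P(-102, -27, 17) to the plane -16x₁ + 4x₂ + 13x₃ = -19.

(-38, -43, -35)

n = (-16, 4, 13), |n|² = 441, and n·P − (-19) = 1764.
t = 1764/441 = 4, so the foot is P − t·n = (-102, -27, 17) − 4·(-16, 4, 13) = (-38, -43, -35).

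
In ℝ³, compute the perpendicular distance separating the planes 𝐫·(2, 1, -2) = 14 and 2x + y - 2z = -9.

Both planes have normal n = (2, 1, -2), |n| = 3. Any point on the first plane is at distance |(-9) − 14|/|n| = 23/3 from the second.

23/3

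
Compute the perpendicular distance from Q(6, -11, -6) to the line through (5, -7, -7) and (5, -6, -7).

√2

A direction vector is d = (0, 1, 0).
AP = (1, -4, 1); AP·d = -4, |AP|² = 18, |d|² = 1.
distance² = |AP|² − (AP·d)²/|d|² = 18 − 16/1 = 2, so the distance is √2.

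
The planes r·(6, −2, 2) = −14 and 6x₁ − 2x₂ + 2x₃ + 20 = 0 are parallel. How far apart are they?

With common normal n = (6, −2, 2) (|n| = 2√11), the distance is |(-14) − (-20)|/|n| = 6/(2√11) = 3/√11.

3/√11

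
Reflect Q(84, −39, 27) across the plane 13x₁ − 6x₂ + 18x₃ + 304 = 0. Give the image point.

(-20, 9, -117)

n = (13, −6, 18), |n|² = 529, n·Q − (-304) = 2116, so t = 2116/529 = 4.
Foot F = Q − 4·n = (32, −15, −45); the reflection is 2F − Q = (−20, 9, −117).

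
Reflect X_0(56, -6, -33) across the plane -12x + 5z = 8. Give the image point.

With n = (-12, 0, 5), the signed offset is (n·X_0 − 8)/|n|² = -845/169 = -5.
X_0' = X_0 − 2t·n = (56, -6, -33) − (-10)·(-12, 0, 5) = (-64, -6, 17).

(-64, -6, 17)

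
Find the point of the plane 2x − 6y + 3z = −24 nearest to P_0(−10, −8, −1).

(-12, -2, -4)

The perpendicular from P_0 has direction n = (2, −6, 3): r = (−10, −8, −1) + t(2, −6, 3).
Substitute into the plane: n·(P_0 + tn) = -24 gives 25 + 49t = -24, so t = -1.
Foot = (−10, −8, −1) + (-1)·(2, −6, 3) = (−12, −2, −4).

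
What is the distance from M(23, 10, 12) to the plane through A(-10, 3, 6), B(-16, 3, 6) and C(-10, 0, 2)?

AB = (-6, 0, 0) and AC = (0, -3, -4), so a normal is n = AB × AC = (0, -24, 18).
n = (0, -24, 18); n·P − 36 = -60; |n| = 30; distance = 60/30 = 2.

2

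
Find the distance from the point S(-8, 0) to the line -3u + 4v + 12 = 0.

36/5

d = |(-3)·(-8) + 4·0 − (-12)| / √(9 + 16) = |36|/5 = 36/5.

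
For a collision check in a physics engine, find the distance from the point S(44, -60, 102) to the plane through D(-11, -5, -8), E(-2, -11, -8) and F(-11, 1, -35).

5

DE = (9, -6, 0) and DF = (0, 6, -27), so a normal is n = DE × DF = (162, 243, 54).
Then n·(44, -60, 102) - (-3429) = 1485.
|n| = √(26244 + 59049 + 2916) = 297, so the distance is |1485|/297 = 5.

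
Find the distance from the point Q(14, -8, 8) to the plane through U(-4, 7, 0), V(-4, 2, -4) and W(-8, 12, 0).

UV = (0, -5, -4) and UW = (-4, 5, 0), so a normal is n = UV × UW = (20, 16, -20).
d = |20·14 + 16·(-8) + (-20)·8 − 32| / √(400 + 256 + 400) = |-40| / (4√66) = 10/√66.

5√66/33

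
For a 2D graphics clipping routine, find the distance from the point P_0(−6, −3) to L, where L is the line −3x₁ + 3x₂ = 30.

7/√2

d = |(-3)·(-6) + 3·(-3) − 30| / √(9 + 9) = |-21|/(3√2) = 7/√2.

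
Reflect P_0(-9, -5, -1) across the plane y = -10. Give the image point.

n = (0, 1, 0), |n|² = 1, n·P_0 − (-10) = 5, so t = 5/1 = 5.
Foot F = P_0 − 5·n = (-9, -10, -1); the reflection is 2F − P_0 = (-9, -15, -1).

(-9, -15, -1)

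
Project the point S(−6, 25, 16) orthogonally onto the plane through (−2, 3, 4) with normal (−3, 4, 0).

(6, 9, 16)

The perpendicular from S has direction n = (−3, 4, 0): r = (−6, 25, 16) + μ(−3, 4, 0).
Substitute into the plane: n·(S + μn) = 18 gives 118 + 25μ = 18, so μ = -4.
Foot = (−6, 25, 16) + (-4)·(−3, 4, 0) = (6, 9, 16).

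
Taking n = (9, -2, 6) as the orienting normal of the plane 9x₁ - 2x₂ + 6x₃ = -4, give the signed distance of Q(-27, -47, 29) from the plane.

n·Q − (-4) = 29.
|n| = 11, so the signed distance is 29/11.

29/11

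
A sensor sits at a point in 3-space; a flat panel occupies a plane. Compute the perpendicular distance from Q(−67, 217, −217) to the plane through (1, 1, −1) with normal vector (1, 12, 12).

4

The plane has equation n·(r − (1, 1, −1)) = 0, i.e. n·r = 1.
n = (1, 12, 12); n·P − 1 = -68; |n| = 17; distance = 68/17 = 4.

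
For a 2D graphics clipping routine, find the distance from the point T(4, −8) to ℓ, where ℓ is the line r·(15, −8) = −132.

256/17

The normal to the line is n = (15, −8) with |n| = 17.
|n·T − (-132)| = |124 − (-132)| = 256, so the distance is 256/17.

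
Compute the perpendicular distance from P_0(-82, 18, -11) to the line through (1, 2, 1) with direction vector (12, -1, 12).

Direction vector d = (12, -1, 12).
AP = (-83, 16, -12), and AP × d = (180, 852, -109).
|AP × d|² = 770185 and |d|² = 289, so the distance is √(770185/289) = √2665.

√2665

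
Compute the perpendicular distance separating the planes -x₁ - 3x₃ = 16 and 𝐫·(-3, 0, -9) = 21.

9√10/10

Divide the second equation by 3 to match normals: -x₁ - 3x₃ = 7.
Both planes have normal n = (-1, 0, -3), |n| = √10. Any point on the first plane is at distance |7 − 16|/|n| = 9/√10 from the second.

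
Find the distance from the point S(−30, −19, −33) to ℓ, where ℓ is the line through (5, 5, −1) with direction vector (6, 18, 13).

Direction vector d = (6, 18, 13).
AP = (−35, −24, −32); AP·d = -1058, |AP|² = 2825, |d|² = 529.
distance² = |AP|² − (AP·d)²/|d|² = 2825 − 1119364/529 = 709, so the distance is √709.

√709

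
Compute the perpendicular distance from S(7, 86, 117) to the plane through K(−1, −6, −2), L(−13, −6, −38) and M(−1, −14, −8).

KL = (−12, 0, −36) and KM = (0, −8, −6), so a normal is n = KL × KM = (−288, −72, 96).
d = |(-288)·7 + (-72)·86 + 96·117 − 528| / √(82944 + 5184 + 9216) = |2496| / 312 = 8.

8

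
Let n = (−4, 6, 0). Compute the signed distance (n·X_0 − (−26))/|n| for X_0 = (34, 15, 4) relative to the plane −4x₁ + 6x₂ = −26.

n·X_0 − (-26) = -20.
|n| = 2√13, so the signed distance is -10√13/13.

-10√13/13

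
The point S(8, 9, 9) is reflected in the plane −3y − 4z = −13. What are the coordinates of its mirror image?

(8, -3, -7)

With n = (0, −3, −4), the signed offset is (n·S − (-13))/|n|² = -50/25 = -2.
S' = S − 2t·n = (8, 9, 9) − (-4)·(0, −3, −4) = (8, −3, −7).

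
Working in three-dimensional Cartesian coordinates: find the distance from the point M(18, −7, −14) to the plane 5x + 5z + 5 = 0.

5√2/2

Normal vector n = (5, 0, 5), and n·(18, −7, −14) − (−5) = 25.
|n| = √(25 + 0 + 25) = 5√2, so the distance is |25|/(5√2) = 5√2/2.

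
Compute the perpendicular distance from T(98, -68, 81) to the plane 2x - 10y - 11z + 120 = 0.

7

Normal vector n = (2, -10, -11), and n·(98, -68, 81) - (-120) = 105.
|n| = √(4 + 100 + 121) = 15, so the distance is |105|/15 = 7.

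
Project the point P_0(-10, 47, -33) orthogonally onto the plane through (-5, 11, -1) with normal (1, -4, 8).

n = (1, -4, 8), |n|² = 81, and n·P_0 − (-57) = -405.
t = -405/81 = -5, so the foot is P_0 − t·n = (-10, 47, -33) − (-5)·(1, -4, 8) = (-5, 27, 7).

(-5, 27, 7)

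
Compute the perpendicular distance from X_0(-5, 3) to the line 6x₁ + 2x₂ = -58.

The normal to the line is n = (6, 2) with |n| = 2√10.
|n·X_0 − (-58)| = |-24 − (-58)| = 34, so the distance is 34/(2√10) = 17/√10.

17√10/10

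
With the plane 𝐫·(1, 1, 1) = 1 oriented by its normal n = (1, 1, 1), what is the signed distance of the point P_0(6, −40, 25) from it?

n·P_0 − 1 = -10.
|n| = √3, so the signed distance is -10√3/3.

-10√3/3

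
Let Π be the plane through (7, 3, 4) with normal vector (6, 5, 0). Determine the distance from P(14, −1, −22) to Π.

22/√61

The plane has equation n·(r − (7, 3, 4)) = 0, i.e. n·r = 57.
Then n·(14, −1, −22) − 57 = 22.
|n| = √(36 + 25 + 0) = √61, so the distance is |22|/√61 = 22√61/61.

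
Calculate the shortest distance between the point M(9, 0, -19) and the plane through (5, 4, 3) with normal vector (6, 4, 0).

4√13/13

The plane has equation n·(r − (5, 4, 3)) = 0, i.e. n·r = 46.
Then n·(9, 0, -19) - 46 = 8.
|n| = √(36 + 16 + 0) = 2√13, so the distance is |8|/(2√13) = 4/√13.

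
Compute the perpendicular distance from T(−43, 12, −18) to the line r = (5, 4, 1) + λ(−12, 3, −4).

5

Direction vector d = (−12, 3, −4).
AP = (−48, 8, −19); AP·d = 676, |AP|² = 2729, |d|² = 169.
distance² = |AP|² − (AP·d)²/|d|² = 2729 − 456976/169 = 25, so the distance is 5.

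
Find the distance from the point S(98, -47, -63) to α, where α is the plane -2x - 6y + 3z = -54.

n = (-2, -6, 3); n·P − (-54) = -49; |n| = 7; distance = 49/7 = 7.

7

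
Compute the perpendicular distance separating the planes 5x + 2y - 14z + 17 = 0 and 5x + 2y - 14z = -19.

With common normal n = (5, 2, -14) (|n| = 15), the distance is |(-17) − (-19)|/|n| = 2/15.

2/15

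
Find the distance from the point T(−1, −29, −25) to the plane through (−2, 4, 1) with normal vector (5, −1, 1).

The plane has equation n·(r − (−2, 4, 1)) = 0, i.e. n·r = -13.
Then n·(−1, −29, −25) − (−13) = 12.
|n| = √(25 + 1 + 1) = 3√3, so the distance is |12|/(3√3) = 4/√3.

4√3/3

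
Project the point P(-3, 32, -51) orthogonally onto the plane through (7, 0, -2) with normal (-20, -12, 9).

(-23, 20, -42)

n = (-20, -12, 9), |n|² = 625, and n·P − (-158) = -625.
t = -625/625 = -1, so the foot is P − t·n = (-3, 32, -51) − (-1)·(-20, -12, 9) = (-23, 20, -42).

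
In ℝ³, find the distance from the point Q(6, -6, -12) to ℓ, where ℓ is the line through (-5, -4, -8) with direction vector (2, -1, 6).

Direction vector d = (2, -1, 6).
AP = (11, -2, -4); AP·d = 0, |AP|² = 141, |d|² = 41.
distance² = |AP|² − (AP·d)²/|d|² = 141 − 0/41 = 141, so the distance is √141.

√141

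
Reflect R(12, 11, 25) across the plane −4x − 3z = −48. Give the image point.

With n = (−4, 0, −3), the signed offset is (n·R − (-48))/|n|² = -75/25 = -3.
R' = R − 2t·n = (12, 11, 25) − (-6)·(−4, 0, −3) = (−12, 11, 7).

(-12, 11, 7)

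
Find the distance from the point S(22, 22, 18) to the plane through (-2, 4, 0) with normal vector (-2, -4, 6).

The plane has equation n·(r − (-2, 4, 0)) = 0, i.e. n·r = -12.
d = |(-2)·22 + (-4)·22 + 6·18 − (-12)| / √(4 + 16 + 36) = |-12| / (2√14) = 3√14/7.

6/√14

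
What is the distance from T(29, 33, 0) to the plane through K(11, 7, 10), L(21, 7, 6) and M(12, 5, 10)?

KL = (10, 0, -4) and KM = (1, -2, 0), so a normal is n = KL × KM = (-8, -4, -20).
n = (-8, -4, -20); n·P − (-316) = -48; |n| = 4√30; distance = 48/(4√30) = 12/√30.

12/√30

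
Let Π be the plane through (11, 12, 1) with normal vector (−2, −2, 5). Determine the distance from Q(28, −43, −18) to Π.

19√33/33

The plane has equation n·(r − (11, 12, 1)) = 0, i.e. n·r = -41.
Then n·(28, −43, −18) − (−41) = −19.
|n| = √(4 + 4 + 25) = √33, so the distance is |-19|/√33 = 19/√33.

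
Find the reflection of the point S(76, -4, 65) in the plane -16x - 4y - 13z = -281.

(-52, -36, -39)

With n = (-16, -4, -13), the signed offset is (n·S − (-281))/|n|² = -1764/441 = -4.
S' = S − 2t·n = (76, -4, 65) − (-8)·(-16, -4, -13) = (-52, -36, -39).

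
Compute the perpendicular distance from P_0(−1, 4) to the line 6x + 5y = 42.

The normal to the line is n = (6, 5) with |n| = √61.
|n·P_0 − 42| = |14 − 42| = 28, so the distance is 28/√61 = 28√61/61.

28√61/61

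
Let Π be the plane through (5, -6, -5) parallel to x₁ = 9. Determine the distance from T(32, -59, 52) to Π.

27

Parallel planes share the normal n = (1, 0, 0); since (5, -6, -5) lies on the plane, its equation is x₁ = 5.
Then n·(32, -59, 52) - 5 = 27.
|n| = √(1 + 0 + 0) = 1, so the distance is |27|/1 = 27.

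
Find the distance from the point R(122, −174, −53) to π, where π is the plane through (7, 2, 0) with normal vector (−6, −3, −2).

The plane has equation n·(r − (7, 2, 0)) = 0, i.e. n·r = -48.
n = (−6, −3, −2); n·P − (-48) = -56; |n| = 7; distance = 56/7 = 8.

8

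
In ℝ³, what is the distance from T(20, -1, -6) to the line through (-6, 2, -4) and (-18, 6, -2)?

A direction vector is d = (-12, 4, 2).
AP = (26, -3, -2); AP·d = -328, |AP|² = 689, |d|² = 164.
distance² = |AP|² − (AP·d)²/|d|² = 689 − 107584/164 = 33, so the distance is √33.

√33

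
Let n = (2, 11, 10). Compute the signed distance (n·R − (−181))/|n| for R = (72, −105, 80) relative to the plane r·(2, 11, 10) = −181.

n·R − (-181) = -30.
|n| = 15, so the signed distance is -30/15 = -2.

-2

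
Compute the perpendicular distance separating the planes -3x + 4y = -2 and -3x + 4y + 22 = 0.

4

With common normal n = (-3, 4, 0) (|n| = 5), the distance is |(-2) − (-22)|/|n| = 20/5 = 4.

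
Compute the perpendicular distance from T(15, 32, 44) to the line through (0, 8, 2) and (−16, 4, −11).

A direction vector is d = (−16, −4, −13).
AP = (15, 24, 42); AP·d = -882, |AP|² = 2565, |d|² = 441.
distance² = |AP|² − (AP·d)²/|d|² = 2565 − 777924/441 = 801, so the distance is 3√89.

3√89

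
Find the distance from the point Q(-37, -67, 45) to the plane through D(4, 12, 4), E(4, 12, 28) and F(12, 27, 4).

1

DE = (0, 0, 24) and DF = (8, 15, 0), so a normal is n = DE × DF = (-360, 192, 0).
n = (-360, 192, 0); n·P − 864 = -408; |n| = 408; distance = 408/408 = 1.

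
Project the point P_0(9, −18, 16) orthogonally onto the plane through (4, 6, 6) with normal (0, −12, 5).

The perpendicular from P_0 has direction n = (0, −12, 5): r = (9, −18, 16) + t(0, −12, 5).
Substitute into the plane: n·(P_0 + tn) = -42 gives 296 + 169t = -42, so t = -2.
Foot = (9, −18, 16) + (-2)·(0, −12, 5) = (9, 6, 6).

(9, 6, 6)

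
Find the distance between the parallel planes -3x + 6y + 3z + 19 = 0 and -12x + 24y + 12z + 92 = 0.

Divide the second equation by 4 to match normals: -3x + 6y + 3z = -23.
Both planes have normal n = (-3, 6, 3), |n| = 3√6. Any point on the first plane is at distance |(-23) − (-19)|/|n| = 4/(3√6) from the second.

2√6/9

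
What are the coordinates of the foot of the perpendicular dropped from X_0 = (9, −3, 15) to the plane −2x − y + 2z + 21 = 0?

n = (−2, −1, 2), |n|² = 9, and n·X_0 − (-21) = 36.
t = 36/9 = 4, so the foot is X_0 − t·n = (9, −3, 15) − 4·(−2, −1, 2) = (17, 1, 7).

(17, 1, 7)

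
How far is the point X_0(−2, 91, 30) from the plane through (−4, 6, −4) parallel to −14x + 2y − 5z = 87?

28/15

Parallel planes share the normal n = (−14, 2, −5); since (−4, 6, −4) lies on the plane, its equation is −14x + 2y − 5z = 88.
Then n·(−2, 91, 30) − 88 = −28.
|n| = √(196 + 4 + 25) = 15, so the distance is |-28|/15 = 28/15.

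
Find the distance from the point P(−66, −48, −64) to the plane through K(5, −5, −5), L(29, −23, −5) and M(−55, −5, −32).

1

KL = (24, −18, 0) and KM = (−60, 0, −27), so a normal is n = KL × KM = (486, 648, −1080).
d = |486·(-66) + 648·(-48) + (-1080)·(-64) − 4590| / √(236196 + 419904 + 1166400) = |1350| / 1350 = 1.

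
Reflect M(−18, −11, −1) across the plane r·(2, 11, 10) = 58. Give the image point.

With n = (2, 11, 10), the signed offset is (n·M − 58)/|n|² = -225/225 = -1.
M' = M − 2t·n = (−18, −11, −1) − (-2)·(2, 11, 10) = (−14, 11, 19).

(-14, 11, 19)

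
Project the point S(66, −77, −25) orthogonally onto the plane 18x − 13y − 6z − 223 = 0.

(-6, -25, -1)

n = (18, −13, −6), |n|² = 529, and n·S − 223 = 2116.
t = 2116/529 = 4, so the foot is S − t·n = (66, −77, −25) − 4·(18, −13, −6) = (−6, −25, −1).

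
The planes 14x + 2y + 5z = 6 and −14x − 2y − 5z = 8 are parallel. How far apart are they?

Divide the second equation by -1 to match normals: 14x + 2y + 5z = -8.
With common normal n = (14, 2, 5) (|n| = 15), the distance is |6 − (-8)|/|n| = 14/15.

14/15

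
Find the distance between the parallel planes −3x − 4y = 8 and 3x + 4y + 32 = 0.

Divide the second equation by -1 to match normals: −3x − 4y = 32.
With common normal n = (−3, −4, 0) (|n| = 5), the distance is |8 − 32|/|n| = 24/5.

24/5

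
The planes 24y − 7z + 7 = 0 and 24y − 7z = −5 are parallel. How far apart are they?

With common normal n = (0, 24, −7) (|n| = 25), the distance is |(-7) − (-5)|/|n| = 2/25.

2/25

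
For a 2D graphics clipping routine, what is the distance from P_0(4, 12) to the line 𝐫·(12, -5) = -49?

37/13

The normal to the line is n = (12, -5) with |n| = 13.
|n·P_0 − (-49)| = |-12 − (-49)| = 37, so the distance is 37/13.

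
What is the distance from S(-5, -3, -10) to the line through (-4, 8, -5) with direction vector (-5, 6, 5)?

√61

Direction vector d = (-5, 6, 5).
AP = (-1, -11, -5), and AP × d = (-25, 30, -61).
|AP × d|² = 5246 and |d|² = 86, so the distance is √(5246/86) = √61.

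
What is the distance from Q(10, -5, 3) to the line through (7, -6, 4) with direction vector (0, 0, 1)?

Direction vector d = (0, 0, 1).
AP = (3, 1, -1), and AP × d = (1, -3, 0).
|AP × d|² = 10 and |d|² = 1, so the distance is √10.

√10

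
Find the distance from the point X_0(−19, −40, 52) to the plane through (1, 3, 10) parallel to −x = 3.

20

Parallel planes share the normal n = (−1, 0, 0); since (1, 3, 10) lies on the plane, its equation is −x = -1.
Then n·(−19, −40, 52) − (−1) = 20.
|n| = √(1 + 0 + 0) = 1, so the distance is |20|/1 = 20.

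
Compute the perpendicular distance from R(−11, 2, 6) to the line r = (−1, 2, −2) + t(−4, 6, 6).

Direction vector d = (−4, 6, 6).
AP = (−10, 0, 8); AP·d = 88, |AP|² = 164, |d|² = 88.
distance² = |AP|² − (AP·d)²/|d|² = 164 − 7744/88 = 76, so the distance is 2√19.

2√19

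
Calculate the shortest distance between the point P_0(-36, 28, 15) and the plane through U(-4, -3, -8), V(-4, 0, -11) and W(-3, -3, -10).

UV = (0, 3, -3) and UW = (1, 0, -2), so a normal is n = UV × UW = (-6, -3, -3).
Then n·(-36, 28, 15) - 57 = 30.
|n| = √(36 + 9 + 9) = 3√6, so the distance is |30|/(3√6) = 10/√6.

10/√6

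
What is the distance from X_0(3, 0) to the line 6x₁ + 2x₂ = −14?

d = |6·3 + 2·0 − (-14)| / √(36 + 4) = |32|/(2√10) = 8√10/5.

16/√10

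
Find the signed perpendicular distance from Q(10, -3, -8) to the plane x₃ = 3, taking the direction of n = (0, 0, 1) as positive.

n·Q − 3 = -11.
|n| = 1, so the signed distance is -11/1 = -11.

-11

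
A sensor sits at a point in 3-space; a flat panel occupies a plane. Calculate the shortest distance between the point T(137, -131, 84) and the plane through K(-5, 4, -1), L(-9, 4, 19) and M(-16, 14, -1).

KL = (-4, 0, 20) and KM = (-11, 10, 0), so a normal is n = KL × KM = (-200, -220, -40).
d = |(-200)·137 + (-220)·(-131) + (-40)·84 − 160| / √(40000 + 48400 + 1600) = |-2100| / 300 = 7.

7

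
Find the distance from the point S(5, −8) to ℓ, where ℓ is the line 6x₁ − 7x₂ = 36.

The normal to the line is n = (6, −7) with |n| = √85.
|n·S − 36| = |86 − 36| = 50, so the distance is 50/√85 = 10√85/17.

50/√85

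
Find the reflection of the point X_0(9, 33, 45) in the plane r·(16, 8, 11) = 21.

n = (16, 8, 11), |n|² = 441, n·X_0 − 21 = 882, so t = 882/441 = 2.
Foot F = X_0 − 2·n = (−23, 17, 23); the reflection is 2F − X_0 = (−55, 1, 1).

(-55, 1, 1)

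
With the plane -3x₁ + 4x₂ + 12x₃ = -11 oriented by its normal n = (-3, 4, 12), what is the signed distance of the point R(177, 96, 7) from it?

-4

n·R − (-11) = -52.
|n| = 13, so the signed distance is -52/13 = -4.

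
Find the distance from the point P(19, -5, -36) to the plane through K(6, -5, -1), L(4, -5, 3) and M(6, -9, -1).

9/√5

KL = (-2, 0, 4) and KM = (0, -4, 0), so a normal is n = KL × KM = (16, 0, 8).
Then n·(19, -5, -36) - 88 = -72.
|n| = √(256 + 0 + 64) = 8√5, so the distance is |-72|/(8√5) = 9/√5.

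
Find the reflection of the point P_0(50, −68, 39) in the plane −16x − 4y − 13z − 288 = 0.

With n = (−16, −4, −13), the signed offset is (n·P_0 − 288)/|n|² = -1323/441 = -3.
P_0' = P_0 − 2t·n = (50, −68, 39) − (-6)·(−16, −4, −13) = (−46, −92, −39).

(-46, -92, -39)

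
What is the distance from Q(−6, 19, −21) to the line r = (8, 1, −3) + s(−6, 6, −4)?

Direction vector d = (−6, 6, −4).
AP = (−14, 18, −18), and AP × d = (36, 52, 24).
|AP × d|² = 4576 and |d|² = 88, so the distance is √(4576/88) = √52 = 2√13.

2√13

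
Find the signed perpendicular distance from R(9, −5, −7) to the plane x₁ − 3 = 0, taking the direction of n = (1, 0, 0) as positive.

6

n·R − 3 = 6.
|n| = 1, so the signed distance is 6/1 = 6.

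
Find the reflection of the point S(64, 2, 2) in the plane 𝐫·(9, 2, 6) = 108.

(-8, -14, -46)

With n = (9, 2, 6), the signed offset is (n·S − 108)/|n|² = 484/121 = 4.
S' = S − 2t·n = (64, 2, 2) − 8·(9, 2, 6) = (-8, -14, -46).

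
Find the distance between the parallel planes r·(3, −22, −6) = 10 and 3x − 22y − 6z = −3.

With common normal n = (3, −22, −6) (|n| = 23), the distance is |10 − (-3)|/|n| = 13/23.

13/23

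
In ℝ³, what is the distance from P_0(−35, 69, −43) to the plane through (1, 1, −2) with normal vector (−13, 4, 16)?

4

The plane has equation n·(r − (1, 1, −2)) = 0, i.e. n·r = -41.
d = |(-13)·(-35) + 4·69 + 16·(-43) − (-41)| / √(169 + 16 + 256) = |84| / 21 = 4.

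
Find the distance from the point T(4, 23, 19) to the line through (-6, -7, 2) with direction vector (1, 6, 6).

Direction vector d = (1, 6, 6).
AP = (10, 30, 17), and AP × d = (78, -43, 30).
|AP × d|² = 8833 and |d|² = 73, so the distance is √(8833/73) = √121 = 11.

11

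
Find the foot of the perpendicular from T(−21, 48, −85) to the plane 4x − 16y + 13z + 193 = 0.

The perpendicular from T has direction n = (4, −16, 13): r = (−21, 48, −85) + μ(4, −16, 13).
Substitute into the plane: n·(T + μn) = -193 gives -1957 + 441μ = -193, so μ = 4.
Foot = (−21, 48, −85) + 4·(4, −16, 13) = (−5, −16, −33).

(-5, -16, -33)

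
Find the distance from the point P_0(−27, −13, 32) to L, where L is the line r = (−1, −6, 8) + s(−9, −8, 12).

Direction vector d = (−9, −8, 12).
AP = (−26, −7, 24), and AP × d = (108, 96, 145).
|AP × d|² = 41905 and |d|² = 289, so the distance is √(41905/289) = √145.

√145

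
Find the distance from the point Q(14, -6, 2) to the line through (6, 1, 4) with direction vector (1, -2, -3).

Direction vector d = (1, -2, -3).
AP = (8, -7, -2), and AP × d = (17, 22, -9).
|AP × d|² = 854 and |d|² = 14, so the distance is √(854/14) = √61.

√61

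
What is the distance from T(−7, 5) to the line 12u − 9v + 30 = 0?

33/5

The normal to the line is n = (12, −9) with |n| = 15.
|n·T − (-30)| = |-129 − (-30)| = 99, so the distance is 99/15 = 33/5.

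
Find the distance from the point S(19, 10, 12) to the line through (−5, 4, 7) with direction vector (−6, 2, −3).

Direction vector d = (−6, 2, −3).
AP = (24, 6, 5); AP·d = -147, |AP|² = 637, |d|² = 49.
distance² = |AP|² − (AP·d)²/|d|² = 637 − 21609/49 = 196, so the distance is 14.

14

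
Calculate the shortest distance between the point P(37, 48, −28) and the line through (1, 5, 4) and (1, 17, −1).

A direction vector is d = (0, 12, −5).
AP = (36, 43, −32); AP·d = 676, |AP|² = 4169, |d|² = 169.
distance² = |AP|² − (AP·d)²/|d|² = 4169 − 456976/169 = 1465, so the distance is √1465.

√1465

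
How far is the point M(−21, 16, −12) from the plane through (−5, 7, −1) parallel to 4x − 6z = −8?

Parallel planes share the normal n = (4, 0, −6); since (−5, 7, −1) lies on the plane, its equation is 4x − 6z = -14.
Then n·(−21, 16, −12) − (−14) = 2.
|n| = √(16 + 0 + 36) = 2√13, so the distance is |2|/(2√13) = 1/√13.

1/√13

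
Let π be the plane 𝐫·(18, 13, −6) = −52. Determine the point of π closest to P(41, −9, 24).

n = (18, 13, −6), |n|² = 529, and n·P − (-52) = 529.
t = 529/529 = 1, so the foot is P − t·n = (41, −9, 24) − 1·(18, 13, −6) = (23, −22, 30).

(23, -22, 30)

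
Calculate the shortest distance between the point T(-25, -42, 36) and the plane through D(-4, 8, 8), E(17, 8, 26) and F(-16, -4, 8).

DE = (21, 0, 18) and DF = (-12, -12, 0), so a normal is n = DE × DF = (216, -216, -252).
d = |216·(-25) + (-216)·(-42) + (-252)·36 − (-4608)| / √(46656 + 46656 + 63504) = |-792| / 396 = 2.

2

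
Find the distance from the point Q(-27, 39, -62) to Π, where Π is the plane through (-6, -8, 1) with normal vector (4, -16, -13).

17/21

The plane has equation n·(r − (-6, -8, 1)) = 0, i.e. n·r = 91.
d = |4·(-27) + (-16)·39 + (-13)·(-62) − 91| / √(16 + 256 + 169) = |-17| / 21 = 17/21.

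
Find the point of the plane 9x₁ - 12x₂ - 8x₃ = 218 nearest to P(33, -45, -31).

n = (9, -12, -8), |n|² = 289, and n·P − 218 = 867.
t = 867/289 = 3, so the foot is P − t·n = (33, -45, -31) − 3·(9, -12, -8) = (6, -9, -7).

(6, -9, -7)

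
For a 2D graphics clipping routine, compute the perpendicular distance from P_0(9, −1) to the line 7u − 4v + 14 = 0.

The normal to the line is n = (7, −4) with |n| = √65.
|n·P_0 − (-14)| = |67 − (-14)| = 81, so the distance is 81/√65 = 81√65/65.

81√65/65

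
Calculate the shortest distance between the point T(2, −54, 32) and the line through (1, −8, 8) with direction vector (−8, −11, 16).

Direction vector d = (−8, −11, 16).
AP = (1, −46, 24); AP·d = 882, |AP|² = 2693, |d|² = 441.
distance² = |AP|² − (AP·d)²/|d|² = 2693 − 777924/441 = 929, so the distance is √929.

√929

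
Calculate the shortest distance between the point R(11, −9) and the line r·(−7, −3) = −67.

The normal to the line is n = (−7, −3) with |n| = √58.
|n·R − (-67)| = |-50 − (-67)| = 17, so the distance is 17/√58 = 17√58/58.

17/√58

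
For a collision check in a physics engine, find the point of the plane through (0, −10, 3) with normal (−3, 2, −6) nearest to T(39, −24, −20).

(270/7, -166/7, -146/7)

The perpendicular from T has direction n = (−3, 2, −6): r = (39, −24, −20) + μ(−3, 2, −6).
Substitute into the plane: n·(T + μn) = -38 gives -45 + 49μ = -38, so μ = 1/7.
Foot = (39, −24, −20) + (1/7)·(−3, 2, −6) = (270/7, −166/7, −146/7).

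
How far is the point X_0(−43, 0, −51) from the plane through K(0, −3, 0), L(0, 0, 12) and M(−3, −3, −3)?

KL = (0, 3, 12) and KM = (−3, 0, −3), so a normal is n = KL × KM = (−9, −36, 9).
Then n·(−43, 0, −51) − 108 = −180.
|n| = √(81 + 1296 + 81) = 27√2, so the distance is |-180|/(27√2) = 10√2/3.

10√2/3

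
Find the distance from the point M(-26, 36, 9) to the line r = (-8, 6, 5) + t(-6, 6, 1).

Direction vector d = (-6, 6, 1).
AP = (-18, 30, 4); AP·d = 292, |AP|² = 1240, |d|² = 73.
distance² = |AP|² − (AP·d)²/|d|² = 1240 − 85264/73 = 72, so the distance is 6√2.

6√2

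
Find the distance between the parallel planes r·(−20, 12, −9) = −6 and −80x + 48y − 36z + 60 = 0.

9/25

Divide the second equation by 4 to match normals: −20x + 12y − 9z = -15.
With common normal n = (−20, 12, −9) (|n| = 25), the distance is |(-6) − (-15)|/|n| = 9/25.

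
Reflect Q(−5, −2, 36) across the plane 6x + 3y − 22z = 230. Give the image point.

With n = (6, 3, −22), the signed offset is (n·Q − 230)/|n|² = -1058/529 = -2.
Q' = Q − 2t·n = (−5, −2, 36) − (-4)·(6, 3, −22) = (19, 10, −52).

(19, 10, -52)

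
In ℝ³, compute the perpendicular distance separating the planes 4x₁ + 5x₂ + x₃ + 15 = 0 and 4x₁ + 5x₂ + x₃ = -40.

Both planes have normal n = (4, 5, 1), |n| = √42. Any point on the first plane is at distance |(-40) − (-15)|/|n| = 25/√42 = 25√42/42 from the second.

25/√42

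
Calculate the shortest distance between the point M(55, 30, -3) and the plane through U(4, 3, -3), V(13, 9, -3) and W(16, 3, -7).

3

UV = (9, 6, 0) and UW = (12, 0, -4), so a normal is n = UV × UW = (-24, 36, -72).
n = (-24, 36, -72); n·P − 228 = -252; |n| = 84; distance = 252/84 = 3.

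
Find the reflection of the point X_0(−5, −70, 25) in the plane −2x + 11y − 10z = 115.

With n = (−2, 11, −10), the signed offset is (n·X_0 − 115)/|n|² = -1125/225 = -5.
X_0' = X_0 − 2t·n = (−5, −70, 25) − (-10)·(−2, 11, −10) = (−25, 40, −75).

(-25, 40, -75)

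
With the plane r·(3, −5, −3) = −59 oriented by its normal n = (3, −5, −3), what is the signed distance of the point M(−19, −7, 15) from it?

-8/√43

n·M − (-59) = -8.
|n| = √43, so the signed distance is -8/√43.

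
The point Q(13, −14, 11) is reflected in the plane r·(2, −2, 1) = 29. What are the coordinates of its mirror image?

(-3, 2, 3)

n = (2, −2, 1), |n|² = 9, n·Q − 29 = 36, so t = 36/9 = 4.
Foot F = Q − 4·n = (5, −6, 7); the reflection is 2F − Q = (−3, 2, 3).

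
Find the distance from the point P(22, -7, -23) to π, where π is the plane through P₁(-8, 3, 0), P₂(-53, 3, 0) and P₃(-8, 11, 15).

P₁P₂ = (-45, 0, 0) and P₁P₃ = (0, 8, 15), so a normal is n = P₁P₂ × P₁P₃ = (0, 675, -360).
d = |675·(-7) + (-360)·(-23) − 2025| / √(0 + 455625 + 129600) = |1530| / 765 = 2.

2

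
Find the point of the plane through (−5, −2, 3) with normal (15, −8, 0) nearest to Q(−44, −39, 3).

n = (15, −8, 0), |n|² = 289, and n·Q − (-59) = -289.
t = -289/289 = -1, so the foot is Q − t·n = (−44, −39, 3) − (-1)·(15, −8, 0) = (−29, −47, 3).

(-29, -47, 3)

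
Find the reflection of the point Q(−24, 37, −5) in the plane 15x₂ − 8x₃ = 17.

(-24, -23, 27)

With n = (0, 15, −8), the signed offset is (n·Q − 17)/|n|² = 578/289 = 2.
Q' = Q − 2t·n = (−24, 37, −5) − 4·(0, 15, −8) = (−24, −23, 27).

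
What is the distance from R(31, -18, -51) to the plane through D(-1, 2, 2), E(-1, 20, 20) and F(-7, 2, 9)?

26/11

DE = (0, 18, 18) and DF = (-6, 0, 7), so a normal is n = DE × DF = (126, -108, 108).
Then n·(31, -18, -51) - (-126) = 468.
|n| = √(15876 + 11664 + 11664) = 198, so the distance is |468|/198 = 26/11.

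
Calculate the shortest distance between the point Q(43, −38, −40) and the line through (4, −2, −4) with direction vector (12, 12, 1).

3√457

Direction vector d = (12, 12, 1).
AP = (39, −36, −36), and AP × d = (396, −471, 900).
|AP × d|² = 1188657 and |d|² = 289, so the distance is √(1188657/289) = √4113 = 3√457.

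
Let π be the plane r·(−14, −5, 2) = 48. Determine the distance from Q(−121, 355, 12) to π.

n = (−14, −5, 2); n·P − 48 = -105; |n| = 15; distance = 105/15 = 7.

7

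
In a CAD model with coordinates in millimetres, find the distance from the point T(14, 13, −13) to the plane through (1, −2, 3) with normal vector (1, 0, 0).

The plane has equation n·(r − (1, −2, 3)) = 0, i.e. n·r = 1.
Then n·(14, 13, −13) − 1 = 13.
|n| = √(1 + 0 + 0) = 1, so the distance is |13|/1 = 13.

13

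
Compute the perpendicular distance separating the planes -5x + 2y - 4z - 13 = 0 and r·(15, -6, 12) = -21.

2√5/5

Divide the second equation by -3 to match normals: -5x + 2y - 4z = 7.
With common normal n = (-5, 2, -4) (|n| = 3√5), the distance is |13 − 7|/|n| = 6/(3√5) = 2/√5.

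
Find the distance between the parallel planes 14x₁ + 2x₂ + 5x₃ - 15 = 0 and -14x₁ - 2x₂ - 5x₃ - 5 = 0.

4/3

Divide the second equation by -1 to match normals: 14x₁ + 2x₂ + 5x₃ = -5.
Both planes have normal n = (14, 2, 5), |n| = 15. Any point on the first plane is at distance |(-5) − 15|/|n| = 20/15 = 4/3 from the second.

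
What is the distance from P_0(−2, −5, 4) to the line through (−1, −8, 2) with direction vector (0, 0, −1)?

Direction vector d = (0, 0, −1).
AP = (−1, 3, 2), and AP × d = (−3, −1, 0).
|AP × d|² = 10 and |d|² = 1, so the distance is √10.

√10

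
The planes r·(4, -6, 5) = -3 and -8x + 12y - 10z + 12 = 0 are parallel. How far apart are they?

Divide the second equation by -2 to match normals: 4x - 6y + 5z = 6.
With common normal n = (4, -6, 5) (|n| = √77), the distance is |(-3) − 6|/|n| = 9/√77.

9/√77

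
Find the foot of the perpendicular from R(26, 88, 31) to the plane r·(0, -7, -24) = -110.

(26, 74, -17)

The perpendicular from R has direction n = (0, -7, -24): r = (26, 88, 31) + t(0, -7, -24).
Substitute into the plane: n·(R + tn) = -110 gives -1360 + 625t = -110, so t = 2.
Foot = (26, 88, 31) + 2·(0, -7, -24) = (26, 74, -17).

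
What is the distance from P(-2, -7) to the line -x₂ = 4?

d = |0·(-2) + (-1)·(-7) − 4| / √(0 + 1) = |3|/1 = 3.

3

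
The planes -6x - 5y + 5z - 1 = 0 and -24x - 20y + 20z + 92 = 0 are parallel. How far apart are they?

24/√86

Divide the second equation by 4 to match normals: -6x - 5y + 5z = -23.
Both planes have normal n = (-6, -5, 5), |n| = √86. Any point on the first plane is at distance |(-23) − 1|/|n| = 24/√86 = 12√86/43 from the second.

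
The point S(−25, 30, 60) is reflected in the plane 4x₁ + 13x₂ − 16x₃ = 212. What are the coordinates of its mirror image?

n = (4, 13, −16), |n|² = 441, n·S − 212 = -882, so t = -882/441 = -2.
Foot F = S − (-2)·n = (−17, 56, 28); the reflection is 2F − S = (−9, 82, −4).

(-9, 82, -4)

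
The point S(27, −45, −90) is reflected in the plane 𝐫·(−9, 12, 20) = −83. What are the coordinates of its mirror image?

n = (−9, 12, 20), |n|² = 625, n·S − (-83) = -2500, so t = -2500/625 = -4.
Foot F = S − (-4)·n = (−9, 3, −10); the reflection is 2F − S = (−45, 51, 70).

(-45, 51, 70)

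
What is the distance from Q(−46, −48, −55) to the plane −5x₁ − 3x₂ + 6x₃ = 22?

22/√70

Normal vector n = (−5, −3, 6), and n·(−46, −48, −55) − 22 = 22.
|n| = √(25 + 9 + 36) = √70, so the distance is |22|/√70 = 22/√70.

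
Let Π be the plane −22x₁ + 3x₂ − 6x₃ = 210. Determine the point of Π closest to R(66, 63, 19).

(0, 72, 1)

The perpendicular from R has direction n = (−22, 3, −6): r = (66, 63, 19) + t(−22, 3, −6).
Substitute into the plane: n·(R + tn) = 210 gives -1377 + 529t = 210, so t = 3.
Foot = (66, 63, 19) + 3·(−22, 3, −6) = (0, 72, 1).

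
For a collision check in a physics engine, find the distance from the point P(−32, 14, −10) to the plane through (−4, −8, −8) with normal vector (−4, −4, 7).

The plane has equation n·(r − (−4, −8, −8)) = 0, i.e. n·r = -8.
d = |(-4)·(-32) + (-4)·14 + 7·(-10) − (-8)| / √(16 + 16 + 49) = |10| / 9 = 10/9.

10/9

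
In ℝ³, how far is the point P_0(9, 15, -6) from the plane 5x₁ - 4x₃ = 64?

Normal vector n = (5, 0, -4), and n·(9, 15, -6) - 64 = 5.
|n| = √(25 + 0 + 16) = √41, so the distance is |5|/√41 = 5/√41.

5√41/41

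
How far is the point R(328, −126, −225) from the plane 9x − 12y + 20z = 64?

4

d = |9·328 + (-12)·(-126) + 20·(-225) − 64| / √(81 + 144 + 400) = |-100| / 25 = 4.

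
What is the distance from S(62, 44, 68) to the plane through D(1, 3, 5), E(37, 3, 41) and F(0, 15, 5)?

1

DE = (36, 0, 36) and DF = (−1, 12, 0), so a normal is n = DE × DF = (−432, −36, 432).
d = |(-432)·62 + (-36)·44 + 432·68 − 1620| / √(186624 + 1296 + 186624) = |-612| / 612 = 1.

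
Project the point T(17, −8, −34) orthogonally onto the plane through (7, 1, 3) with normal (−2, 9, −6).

The perpendicular from T has direction n = (−2, 9, −6): r = (17, −8, −34) + t(−2, 9, −6).
Substitute into the plane: n·(T + tn) = -23 gives 98 + 121t = -23, so t = -1.
Foot = (17, −8, −34) + (-1)·(−2, 9, −6) = (19, −17, −28).

(19, -17, -28)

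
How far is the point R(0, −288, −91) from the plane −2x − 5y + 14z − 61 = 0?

7

Normal vector n = (−2, −5, 14), and n·(0, −288, −91) − 61 = 105.
|n| = √(4 + 25 + 196) = 15, so the distance is |105|/15 = 7.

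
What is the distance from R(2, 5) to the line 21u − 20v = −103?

45/29

The normal to the line is n = (21, −20) with |n| = 29.
|n·R − (-103)| = |-58 − (-103)| = 45, so the distance is 45/29.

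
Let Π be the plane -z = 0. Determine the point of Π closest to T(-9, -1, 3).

The perpendicular from T has direction n = (0, 0, -1): r = (-9, -1, 3) + μ(0, 0, -1).
Substitute into the plane: n·(T + μn) = 0 gives -3 + 1μ = 0, so μ = 3.
Foot = (-9, -1, 3) + 3·(0, 0, -1) = (-9, -1, 0).

(-9, -1, 0)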